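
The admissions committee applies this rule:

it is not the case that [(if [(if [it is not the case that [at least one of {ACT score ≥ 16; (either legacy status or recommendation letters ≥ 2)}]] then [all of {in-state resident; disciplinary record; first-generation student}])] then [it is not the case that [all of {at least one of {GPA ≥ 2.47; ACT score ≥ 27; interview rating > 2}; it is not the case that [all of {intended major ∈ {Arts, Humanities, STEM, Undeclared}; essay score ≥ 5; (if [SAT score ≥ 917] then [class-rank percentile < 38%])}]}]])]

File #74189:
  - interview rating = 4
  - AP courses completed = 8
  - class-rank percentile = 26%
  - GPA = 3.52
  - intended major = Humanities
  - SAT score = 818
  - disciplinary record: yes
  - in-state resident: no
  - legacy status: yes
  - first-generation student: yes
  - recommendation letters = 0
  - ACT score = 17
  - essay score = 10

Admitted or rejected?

Atomic conditions:
  ACT score ≥ 16: 17 ≥ 16 is true
  legacy status: yes → true
  recommendation letters ≥ 2: 0 ≥ 2 is false
  in-state resident: no → false
  disciplinary record: yes → true
  first-generation student: yes → true
  GPA ≥ 2.47: 3.52 ≥ 2.47 is true
  ACT score ≥ 27: 17 ≥ 27 is false
  interview rating > 2: 4 > 2 is true
  intended major ∈ {Arts, Humanities, STEM, Undeclared}: Humanities is in the set → true
  essay score ≥ 5: 10 ≥ 5 is true
  SAT score ≥ 917: 818 ≥ 917 is false
  class-rank percentile < 38%: 26 < 38 is true
Combine:
[1.1.1.1.2] true OR false = true
[1.1.1.1] true OR true = true
[1.1.1] NOT true = false
[1.1.2] false AND true AND true = false
[1.1] false → false (antecedent false ⇒ implication holds) = true
[1.2.1.1] true OR false OR true = true
[1.2.1.2.1.3] false → true (antecedent false ⇒ implication holds) = true
[1.2.1.2.1] true AND true AND true = true
[1.2.1.2] NOT true = false
[1.2.1] true AND false = false
[1.2] NOT false = true
[1] true → true = true
[root] NOT true = false
Overall: false → rejected

Rejected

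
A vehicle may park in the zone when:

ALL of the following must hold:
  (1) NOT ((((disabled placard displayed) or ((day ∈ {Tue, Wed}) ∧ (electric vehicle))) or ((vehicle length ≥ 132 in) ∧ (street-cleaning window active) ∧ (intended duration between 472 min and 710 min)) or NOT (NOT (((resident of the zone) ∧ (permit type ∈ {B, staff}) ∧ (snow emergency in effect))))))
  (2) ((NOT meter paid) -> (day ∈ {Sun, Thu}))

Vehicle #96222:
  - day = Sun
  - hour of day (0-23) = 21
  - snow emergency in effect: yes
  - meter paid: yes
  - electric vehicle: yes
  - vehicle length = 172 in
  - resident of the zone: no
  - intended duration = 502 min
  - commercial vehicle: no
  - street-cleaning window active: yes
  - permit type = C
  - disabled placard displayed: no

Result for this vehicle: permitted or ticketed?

Atomic conditions:
  disabled placard displayed: no → false
  day ∈ {Tue, Wed}: Sun is not in the set → false
  electric vehicle: yes → true
  vehicle length ≥ 132 in: 172 ≥ 132 is true
  street-cleaning window active: yes → true
  intended duration between 472 min and 710 min: 502 in [472, 710] is true
  resident of the zone: no → false
  permit type ∈ {B, staff}: C is not in the set → false
  snow emergency in effect: yes → true
  NOT meter paid: yes → false
  day ∈ {Sun, Thu}: Sun is in the set → true
Combine:
[1.1.1.2] false AND true = false
[1.1.1] false OR false = false
[1.1.2] true AND true AND true = true
[1.1.3.1.1] false AND false AND true = false
[1.1.3.1] NOT false = true
[1.1.3] NOT true = false
[1.1] false OR true OR false = true
[1] NOT true = false
[2] false → true (antecedent false ⇒ implication holds) = true
[root] false AND true = false
Overall: false → ticketed

Ticketed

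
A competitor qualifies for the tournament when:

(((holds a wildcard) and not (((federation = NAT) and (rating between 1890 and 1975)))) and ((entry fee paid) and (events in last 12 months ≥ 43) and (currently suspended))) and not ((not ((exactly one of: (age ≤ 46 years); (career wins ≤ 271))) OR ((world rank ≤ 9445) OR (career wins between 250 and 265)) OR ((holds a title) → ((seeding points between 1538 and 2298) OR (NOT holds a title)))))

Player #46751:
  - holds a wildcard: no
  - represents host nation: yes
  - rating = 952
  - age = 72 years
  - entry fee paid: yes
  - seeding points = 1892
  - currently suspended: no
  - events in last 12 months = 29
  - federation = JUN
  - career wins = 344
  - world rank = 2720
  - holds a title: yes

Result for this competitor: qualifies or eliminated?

Atomic conditions:
  holds a wildcard: no → false
  federation = NAT: JUN == NAT is false
  rating between 1890 and 1975: 952 in [1890, 1975] is false
  entry fee paid: yes → true
  events in last 12 months ≥ 43: 29 ≥ 43 is false
  currently suspended: no → false
  age ≤ 46 years: 72 ≤ 46 is false
  career wins ≤ 271: 344 ≤ 271 is false
  world rank ≤ 9445: 2720 ≤ 9445 is true
  career wins between 250 and 265: 344 in [250, 265] is false
  holds a title: yes → true
  seeding points between 1538 and 2298: 1892 in [1538, 2298] is true
  NOT holds a title: yes → false
Combine:
[1.1.2.1] false AND false = false
[1.1.2] NOT false = true
[1.1] false AND true = false
[1.2] true AND false AND false = false
[1] false AND false = false
[2.1.1.1] exactly-one(false, false) = false
[2.1.1] NOT false = true
[2.1.2] true OR false = true
[2.1.3.2] true OR false = true
[2.1.3] true → true = true
[2.1] true OR true OR true = true
[2] NOT true = false
[root] false AND false = false
Overall: false → eliminated

Eliminated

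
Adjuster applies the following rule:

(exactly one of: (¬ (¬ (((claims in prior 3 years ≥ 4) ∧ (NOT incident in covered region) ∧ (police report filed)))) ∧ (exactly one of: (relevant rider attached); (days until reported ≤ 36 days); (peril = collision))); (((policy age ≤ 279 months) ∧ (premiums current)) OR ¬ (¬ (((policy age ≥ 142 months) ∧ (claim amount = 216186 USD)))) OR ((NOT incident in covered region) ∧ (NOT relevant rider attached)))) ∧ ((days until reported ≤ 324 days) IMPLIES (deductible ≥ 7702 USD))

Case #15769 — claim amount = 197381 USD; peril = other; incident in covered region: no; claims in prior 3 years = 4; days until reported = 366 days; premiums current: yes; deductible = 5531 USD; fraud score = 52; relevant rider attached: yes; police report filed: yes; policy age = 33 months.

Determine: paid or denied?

Atomic conditions:
  claims in prior 3 years ≥ 4: 4 ≥ 4 is true
  NOT incident in covered region: no → true
  police report filed: yes → true
  relevant rider attached: yes → true
  days until reported ≤ 36 days: 366 ≤ 36 is false
  peril = collision: other == collision is false
  policy age ≤ 279 months: 33 ≤ 279 is true
  premiums current: yes → true
  policy age ≥ 142 months: 33 ≥ 142 is false
  claim amount = 216186 USD: 197381 == 216186 is false
  NOT relevant rider attached: yes → false
  days until reported ≤ 324 days: 366 ≤ 324 is false
  deductible ≥ 7702 USD: 5531 ≥ 7702 is false
Combine:
[1.1.1.1.1] true AND true AND true = true
[1.1.1.1] NOT true = false
[1.1.1] NOT false = true
[1.1.2] exactly-one(true, false, false) = true
[1.1] true AND true = true
[1.2.1] true AND true = true
[1.2.2.1.1] false AND false = false
[1.2.2.1] NOT false = true
[1.2.2] NOT true = false
[1.2.3] true AND false = false
[1.2] true OR false OR false = true
[1] exactly-one(true, true) = false
[2] false → false (antecedent false ⇒ implication holds) = true
[root] false AND true = false
Overall: false → denied

Denied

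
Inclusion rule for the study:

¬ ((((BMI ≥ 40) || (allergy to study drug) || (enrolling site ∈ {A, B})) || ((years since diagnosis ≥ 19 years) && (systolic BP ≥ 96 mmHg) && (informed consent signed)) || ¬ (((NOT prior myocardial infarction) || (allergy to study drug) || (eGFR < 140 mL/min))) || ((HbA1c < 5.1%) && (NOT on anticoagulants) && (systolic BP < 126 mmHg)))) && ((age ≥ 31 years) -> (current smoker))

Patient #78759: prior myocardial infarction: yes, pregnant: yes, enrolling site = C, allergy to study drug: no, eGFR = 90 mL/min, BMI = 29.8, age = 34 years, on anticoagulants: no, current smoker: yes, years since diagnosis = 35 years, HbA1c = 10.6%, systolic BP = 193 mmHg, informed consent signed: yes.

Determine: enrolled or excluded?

Atomic conditions:
  BMI ≥ 40: 29.8 ≥ 40 is false
  allergy to study drug: no → false
  enrolling site ∈ {A, B}: C is not in the set → false
  years since diagnosis ≥ 19 years: 35 ≥ 19 is true
  systolic BP ≥ 96 mmHg: 193 ≥ 96 is true
  informed consent signed: yes → true
  NOT prior myocardial infarction: yes → false
  eGFR < 140 mL/min: 90 < 140 is true
  HbA1c < 5.1%: 10.6 < 5.1 is false
  NOT on anticoagulants: no → true
  systolic BP < 126 mmHg: 193 < 126 is false
  age ≥ 31 years: 34 ≥ 31 is true
  current smoker: yes → true
Combine:
[1.1.1] false OR false OR false = false
[1.1.2] true AND true AND true = true
[1.1.3.1] false OR false OR true = true
[1.1.3] NOT true = false
[1.1.4] false AND true AND false = false
[1.1] false OR true OR false OR false = true
[1] NOT true = false
[2] true → true = true
[root] false AND true = false
Overall: false → excluded

Excluded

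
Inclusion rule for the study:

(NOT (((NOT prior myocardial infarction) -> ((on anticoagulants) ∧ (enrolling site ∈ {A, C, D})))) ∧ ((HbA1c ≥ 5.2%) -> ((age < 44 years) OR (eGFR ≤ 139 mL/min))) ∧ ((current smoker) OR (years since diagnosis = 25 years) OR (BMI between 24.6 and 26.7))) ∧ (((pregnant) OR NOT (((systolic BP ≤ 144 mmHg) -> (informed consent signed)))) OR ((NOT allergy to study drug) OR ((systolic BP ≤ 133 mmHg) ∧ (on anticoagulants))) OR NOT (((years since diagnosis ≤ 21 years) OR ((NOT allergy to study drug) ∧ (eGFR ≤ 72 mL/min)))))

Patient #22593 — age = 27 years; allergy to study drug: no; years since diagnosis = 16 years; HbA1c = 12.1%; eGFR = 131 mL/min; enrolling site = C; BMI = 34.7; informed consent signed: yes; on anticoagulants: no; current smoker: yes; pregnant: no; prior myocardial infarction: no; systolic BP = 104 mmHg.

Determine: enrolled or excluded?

Enrolled

Atomic conditions:
  NOT prior myocardial infarction: no → true
  on anticoagulants: no → false
  enrolling site ∈ {A, C, D}: C is in the set → true
  HbA1c ≥ 5.2%: 12.1 ≥ 5.2 is true
  age < 44 years: 27 < 44 is true
  eGFR ≤ 139 mL/min: 131 ≤ 139 is true
  current smoker: yes → true
  years since diagnosis = 25 years: 16 == 25 is false
  BMI between 24.6 and 26.7: 34.7 in [24.6, 26.7] is false
  pregnant: no → false
  systolic BP ≤ 144 mmHg: 104 ≤ 144 is true
  informed consent signed: yes → true
  NOT allergy to study drug: no → true
  systolic BP ≤ 133 mmHg: 104 ≤ 133 is true
  years since diagnosis ≤ 21 years: 16 ≤ 21 is true
  eGFR ≤ 72 mL/min: 131 ≤ 72 is false
Combine:
[1.1.1.2] false AND true = false
[1.1.1] true → false = false
[1.1] NOT false = true
[1.2.2] true OR true = true
[1.2] true → true = true
[1.3] true OR false OR false = true
[1] true AND true AND true = true
[2.1.2.1] true → true = true
[2.1.2] NOT true = false
[2.1] false OR false = false
[2.2.2] true AND false = false
[2.2] true OR false = true
[2.3.1.2] true AND false = false
[2.3.1] true OR false = true
[2.3] NOT true = false
[2] false OR true OR false = true
[root] true AND true = true
Overall: true → enrolled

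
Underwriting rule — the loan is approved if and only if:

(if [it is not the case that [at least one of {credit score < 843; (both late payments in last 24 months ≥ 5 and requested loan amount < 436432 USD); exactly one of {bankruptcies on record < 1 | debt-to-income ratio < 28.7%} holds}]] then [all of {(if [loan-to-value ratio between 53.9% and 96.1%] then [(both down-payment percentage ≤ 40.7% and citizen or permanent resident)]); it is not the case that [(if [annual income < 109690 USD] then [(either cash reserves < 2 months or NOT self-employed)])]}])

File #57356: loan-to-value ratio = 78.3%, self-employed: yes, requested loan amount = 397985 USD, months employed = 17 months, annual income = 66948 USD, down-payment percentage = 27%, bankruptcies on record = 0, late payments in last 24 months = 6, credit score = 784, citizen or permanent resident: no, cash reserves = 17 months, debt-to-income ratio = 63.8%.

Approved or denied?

Atomic conditions:
  credit score < 843: 784 < 843 is true
  late payments in last 24 months ≥ 5: 6 ≥ 5 is true
  requested loan amount < 436432 USD: 397985 < 436432 is true
  bankruptcies on record < 1: 0 < 1 is true
  debt-to-income ratio < 28.7%: 63.8 < 28.7 is false
  loan-to-value ratio between 53.9% and 96.1%: 78.3 in [53.9, 96.1] is true
  down-payment percentage ≤ 40.7%: 27 ≤ 40.7 is true
  citizen or permanent resident: no → false
  annual income < 109690 USD: 66948 < 109690 is true
  cash reserves < 2 months: 17 < 2 is false
  NOT self-employed: yes → false
Combine:
[1.1.2] true AND true = true
[1.1.3] exactly-one(true, false) = true
[1.1] true OR true OR true = true
[1] NOT true = false
[2.1.2] true AND false = false
[2.1] true → false = false
[2.2.1.2] false OR false = false
[2.2.1] true → false = false
[2.2] NOT false = true
[2] false AND true = false
[root] false → false (antecedent false ⇒ implication holds) = true
Overall: true → approved

Approved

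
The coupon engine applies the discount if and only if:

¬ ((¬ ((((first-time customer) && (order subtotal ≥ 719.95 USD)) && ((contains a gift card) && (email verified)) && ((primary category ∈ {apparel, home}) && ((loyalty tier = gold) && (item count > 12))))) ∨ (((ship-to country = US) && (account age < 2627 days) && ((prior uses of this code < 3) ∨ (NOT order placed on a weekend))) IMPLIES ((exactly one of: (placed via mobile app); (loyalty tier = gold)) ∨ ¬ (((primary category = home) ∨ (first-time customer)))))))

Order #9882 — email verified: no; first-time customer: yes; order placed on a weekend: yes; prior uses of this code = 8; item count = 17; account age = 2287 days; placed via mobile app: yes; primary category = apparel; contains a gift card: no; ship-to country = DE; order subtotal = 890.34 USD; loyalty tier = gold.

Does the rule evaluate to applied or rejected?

Rejected

Atomic conditions:
  first-time customer: yes → true
  order subtotal ≥ 719.95 USD: 890.34 ≥ 719.95 is true
  contains a gift card: no → false
  email verified: no → false
  primary category ∈ {apparel, home}: apparel is in the set → true
  loyalty tier = gold: gold == gold is true
  item count > 12: 17 > 12 is true
  ship-to country = US: DE == US is false
  account age < 2627 days: 2287 < 2627 is true
  prior uses of this code < 3: 8 < 3 is false
  NOT order placed on a weekend: yes → false
  placed via mobile app: yes → true
  primary category = home: apparel == home is false
Combine:
[1.1.1.1] true AND true = true
[1.1.1.2] false AND false = false
[1.1.1.3.2] true AND true = true
[1.1.1.3] true AND true = true
[1.1.1] true AND false AND true = false
[1.1] NOT false = true
[1.2.1.3] false OR false = false
[1.2.1] false AND true AND false = false
[1.2.2.1] exactly-one(true, true) = false
[1.2.2.2.1] false OR true = true
[1.2.2.2] NOT true = false
[1.2.2] false OR false = false
[1.2] false → false (antecedent false ⇒ implication holds) = true
[1] true OR true = true
[root] NOT true = false
Overall: false → rejected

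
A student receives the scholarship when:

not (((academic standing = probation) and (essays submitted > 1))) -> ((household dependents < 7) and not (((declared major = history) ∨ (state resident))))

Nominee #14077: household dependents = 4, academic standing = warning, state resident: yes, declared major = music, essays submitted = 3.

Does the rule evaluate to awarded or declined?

Declined

Atomic conditions:
  academic standing = probation: warning == probation is false
  essays submitted > 1: 3 > 1 is true
  household dependents < 7: 4 < 7 is true
  declared major = history: music == history is false
  state resident: yes → true
Combine:
[1.1] false AND true = false
[1] NOT false = true
[2.2.1] false OR true = true
[2.2] NOT true = false
[2] true AND false = false
[root] true → false = false
Overall: false → declined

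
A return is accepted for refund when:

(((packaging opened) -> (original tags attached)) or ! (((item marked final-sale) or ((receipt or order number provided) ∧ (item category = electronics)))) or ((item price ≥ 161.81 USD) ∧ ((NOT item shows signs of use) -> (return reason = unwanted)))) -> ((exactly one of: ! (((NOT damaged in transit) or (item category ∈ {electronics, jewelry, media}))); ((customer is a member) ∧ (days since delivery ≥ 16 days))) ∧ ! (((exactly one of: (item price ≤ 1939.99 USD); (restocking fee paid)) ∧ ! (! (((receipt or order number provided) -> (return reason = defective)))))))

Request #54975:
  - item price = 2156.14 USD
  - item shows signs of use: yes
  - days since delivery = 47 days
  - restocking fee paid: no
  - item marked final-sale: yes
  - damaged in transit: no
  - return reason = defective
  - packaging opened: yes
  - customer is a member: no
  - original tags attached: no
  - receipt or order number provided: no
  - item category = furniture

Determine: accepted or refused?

Refused

Atomic conditions:
  packaging opened: yes → true
  original tags attached: no → false
  item marked final-sale: yes → true
  receipt or order number provided: no → false
  item category = electronics: furniture == electronics is false
  item price ≥ 161.81 USD: 2156.14 ≥ 161.81 is true
  NOT item shows signs of use: yes → false
  return reason = unwanted: defective == unwanted is false
  NOT damaged in transit: no → true
  item category ∈ {electronics, jewelry, media}: furniture is not in the set → false
  customer is a member: no → false
  days since delivery ≥ 16 days: 47 ≥ 16 is true
  item price ≤ 1939.99 USD: 2156.14 ≤ 1939.99 is false
  restocking fee paid: no → false
  return reason = defective: defective == defective is true
Combine:
[1.1] true → false = false
[1.2.1.2] false AND false = false
[1.2.1] true OR false = true
[1.2] NOT true = false
[1.3.2] false → false (antecedent false ⇒ implication holds) = true
[1.3] true AND true = true
[1] false OR false OR true = true
[2.1.1.1] true OR false = true
[2.1.1] NOT true = false
[2.1.2] false AND true = false
[2.1] exactly-one(false, false) = false
[2.2.1.1] exactly-one(false, false) = false
[2.2.1.2.1.1] false → true (antecedent false ⇒ implication holds) = true
[2.2.1.2.1] NOT true = false
[2.2.1.2] NOT false = true
[2.2.1] false AND true = false
[2.2] NOT false = true
[2] false AND true = false
[root] true → false = false
Overall: false → refused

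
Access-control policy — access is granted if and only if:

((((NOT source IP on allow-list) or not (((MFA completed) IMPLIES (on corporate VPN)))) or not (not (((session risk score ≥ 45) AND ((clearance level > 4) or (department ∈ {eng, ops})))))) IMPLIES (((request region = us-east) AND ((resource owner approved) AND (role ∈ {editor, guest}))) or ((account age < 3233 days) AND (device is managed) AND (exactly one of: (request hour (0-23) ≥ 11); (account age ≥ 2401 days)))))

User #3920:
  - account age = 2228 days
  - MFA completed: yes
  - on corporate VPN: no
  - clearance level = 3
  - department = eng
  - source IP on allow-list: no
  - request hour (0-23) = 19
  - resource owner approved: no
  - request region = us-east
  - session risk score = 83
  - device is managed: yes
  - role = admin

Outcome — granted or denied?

Atomic conditions:
  NOT source IP on allow-list: no → true
  MFA completed: yes → true
  on corporate VPN: no → false
  session risk score ≥ 45: 83 ≥ 45 is true
  clearance level > 4: 3 > 4 is false
  department ∈ {eng, ops}: eng is in the set → true
  request region = us-east: us-east == us-east is true
  resource owner approved: no → false
  role ∈ {editor, guest}: admin is not in the set → false
  account age < 3233 days: 2228 < 3233 is true
  device is managed: yes → true
  request hour (0-23) ≥ 11: 19 ≥ 11 is true
  account age ≥ 2401 days: 2228 ≥ 2401 is false
Combine:
[1.1.2.1] true → false = false
[1.1.2] NOT false = true
[1.1] true OR true = true
[1.2.1.1.2] false OR true = true
[1.2.1.1] true AND true = true
[1.2.1] NOT true = false
[1.2] NOT false = true
[1] true OR true = true
[2.1.2] false AND false = false
[2.1] true AND false = false
[2.2.3] exactly-one(true, false) = true
[2.2] true AND true AND true = true
[2] false OR true = true
[root] true → true = true
Overall: true → granted

Granted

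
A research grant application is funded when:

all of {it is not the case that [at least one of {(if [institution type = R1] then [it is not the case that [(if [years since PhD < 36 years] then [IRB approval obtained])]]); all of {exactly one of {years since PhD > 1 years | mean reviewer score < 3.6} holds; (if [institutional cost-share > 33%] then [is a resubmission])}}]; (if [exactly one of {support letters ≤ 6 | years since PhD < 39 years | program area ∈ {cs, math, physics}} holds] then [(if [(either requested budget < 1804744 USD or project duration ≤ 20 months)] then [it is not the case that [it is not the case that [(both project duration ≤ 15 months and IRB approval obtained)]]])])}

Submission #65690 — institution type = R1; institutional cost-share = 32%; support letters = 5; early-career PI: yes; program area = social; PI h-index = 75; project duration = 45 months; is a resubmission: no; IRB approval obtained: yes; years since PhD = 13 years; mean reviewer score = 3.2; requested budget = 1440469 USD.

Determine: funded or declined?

Atomic conditions:
  institution type = R1: R1 == R1 is true
  years since PhD < 36 years: 13 < 36 is true
  IRB approval obtained: yes → true
  years since PhD > 1 years: 13 > 1 is true
  mean reviewer score < 3.6: 3.2 < 3.6 is true
  institutional cost-share > 33%: 32 > 33 is false
  is a resubmission: no → false
  support letters ≤ 6: 5 ≤ 6 is true
  years since PhD < 39 years: 13 < 39 is true
  program area ∈ {cs, math, physics}: social is not in the set → false
  requested budget < 1804744 USD: 1440469 < 1804744 is true
  project duration ≤ 20 months: 45 ≤ 20 is false
  project duration ≤ 15 months: 45 ≤ 15 is false
Combine:
[1.1.1.2.1] true → true = true
[1.1.1.2] NOT true = false
[1.1.1] true → false = false
[1.1.2.1] exactly-one(true, true) = false
[1.1.2.2] false → false (antecedent false ⇒ implication holds) = true
[1.1.2] false AND true = false
[1.1] false OR false = false
[1] NOT false = true
[2.1] exactly-one(true, true, false) = false
[2.2.1] true OR false = true
[2.2.2.1.1] false AND true = false
[2.2.2.1] NOT false = true
[2.2.2] NOT true = false
[2.2] true → false = false
[2] false → false (antecedent false ⇒ implication holds) = true
[root] true AND true = true
Overall: true → funded

Funded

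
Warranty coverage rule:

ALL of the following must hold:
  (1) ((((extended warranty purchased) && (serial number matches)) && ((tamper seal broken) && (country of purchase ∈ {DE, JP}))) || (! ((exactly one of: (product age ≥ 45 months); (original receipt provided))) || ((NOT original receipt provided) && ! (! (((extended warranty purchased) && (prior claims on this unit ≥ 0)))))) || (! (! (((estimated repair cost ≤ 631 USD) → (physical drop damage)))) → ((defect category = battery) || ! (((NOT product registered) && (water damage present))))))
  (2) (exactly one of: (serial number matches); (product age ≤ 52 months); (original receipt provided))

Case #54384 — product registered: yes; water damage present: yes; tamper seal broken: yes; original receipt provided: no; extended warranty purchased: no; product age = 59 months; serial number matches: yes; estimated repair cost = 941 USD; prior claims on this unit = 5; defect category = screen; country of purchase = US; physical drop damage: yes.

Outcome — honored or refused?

Honored

Atomic conditions:
  extended warranty purchased: no → false
  serial number matches: yes → true
  tamper seal broken: yes → true
  country of purchase ∈ {DE, JP}: US is not in the set → false
  product age ≥ 45 months: 59 ≥ 45 is true
  original receipt provided: no → false
  NOT original receipt provided: no → true
  prior claims on this unit ≥ 0: 5 ≥ 0 is true
  estimated repair cost ≤ 631 USD: 941 ≤ 631 is false
  physical drop damage: yes → true
  defect category = battery: screen == battery is false
  NOT product registered: yes → false
  water damage present: yes → true
  product age ≤ 52 months: 59 ≤ 52 is false
Combine:
[1.1.1] false AND true = false
[1.1.2] true AND false = false
[1.1] false AND false = false
[1.2.1.1] exactly-one(true, false) = true
[1.2.1] NOT true = false
[1.2.2.2.1.1] false AND true = false
[1.2.2.2.1] NOT false = true
[1.2.2.2] NOT true = false
[1.2.2] true AND false = false
[1.2] false OR false = false
[1.3.1.1.1] false → true (antecedent false ⇒ implication holds) = true
[1.3.1.1] NOT true = false
[1.3.1] NOT false = true
[1.3.2.2.1] false AND true = false
[1.3.2.2] NOT false = true
[1.3.2] false OR true = true
[1.3] true → true = true
[1] false OR false OR true = true
[2] exactly-one(true, false, false) = true
[root] true AND true = true
Overall: true → honored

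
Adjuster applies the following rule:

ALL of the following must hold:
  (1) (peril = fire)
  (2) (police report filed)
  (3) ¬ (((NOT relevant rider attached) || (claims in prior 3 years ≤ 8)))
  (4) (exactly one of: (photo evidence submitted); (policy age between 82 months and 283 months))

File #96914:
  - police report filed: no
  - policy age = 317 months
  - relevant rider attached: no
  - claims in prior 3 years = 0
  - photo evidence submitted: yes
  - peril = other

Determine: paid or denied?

Denied

Atomic conditions:
  peril = fire: other == fire is false
  police report filed: no → false
  NOT relevant rider attached: no → true
  claims in prior 3 years ≤ 8: 0 ≤ 8 is true
  photo evidence submitted: yes → true
  policy age between 82 months and 283 months: 317 in [82, 283] is false
Combine:
[3.1] true OR true = true
[3] NOT true = false
[4] exactly-one(true, false) = true
[root] false AND false AND false AND true = false
Overall: false → denied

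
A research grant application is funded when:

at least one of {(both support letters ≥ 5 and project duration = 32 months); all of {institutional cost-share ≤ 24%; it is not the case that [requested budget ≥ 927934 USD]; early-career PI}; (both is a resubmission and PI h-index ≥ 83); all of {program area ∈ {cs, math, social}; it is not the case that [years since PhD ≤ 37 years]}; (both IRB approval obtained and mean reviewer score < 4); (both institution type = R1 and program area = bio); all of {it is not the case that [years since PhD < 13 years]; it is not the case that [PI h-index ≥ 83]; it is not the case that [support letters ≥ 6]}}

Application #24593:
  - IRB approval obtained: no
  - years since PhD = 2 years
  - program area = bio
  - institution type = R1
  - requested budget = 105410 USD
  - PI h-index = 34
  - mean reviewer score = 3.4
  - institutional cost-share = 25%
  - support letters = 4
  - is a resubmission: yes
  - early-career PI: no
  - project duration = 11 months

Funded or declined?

Funded

Atomic conditions:
  support letters ≥ 5: 4 ≥ 5 is false
  project duration = 32 months: 11 == 32 is false
  institutional cost-share ≤ 24%: 25 ≤ 24 is false
  requested budget ≥ 927934 USD: 105410 ≥ 927934 is false
  early-career PI: no → false
  is a resubmission: yes → true
  PI h-index ≥ 83: 34 ≥ 83 is false
  program area ∈ {cs, math, social}: bio is not in the set → false
  years since PhD ≤ 37 years: 2 ≤ 37 is true
  IRB approval obtained: no → false
  mean reviewer score < 4: 3.4 < 4 is true
  institution type = R1: R1 == R1 is true
  program area = bio: bio == bio is true
  years since PhD < 13 years: 2 < 13 is true
  support letters ≥ 6: 4 ≥ 6 is false
Combine:
[1] false AND false = false
[2.2] NOT false = true
[2] false AND true AND false = false
[3] true AND false = false
[4.2] NOT true = false
[4] false AND false = false
[5] false AND true = false
[6] true AND true = true
[7.1] NOT true = false
[7.2] NOT false = true
[7.3] NOT false = true
[7] false AND true AND true = false
[root] false OR false OR false OR false OR false OR true OR false = true
Overall: true → funded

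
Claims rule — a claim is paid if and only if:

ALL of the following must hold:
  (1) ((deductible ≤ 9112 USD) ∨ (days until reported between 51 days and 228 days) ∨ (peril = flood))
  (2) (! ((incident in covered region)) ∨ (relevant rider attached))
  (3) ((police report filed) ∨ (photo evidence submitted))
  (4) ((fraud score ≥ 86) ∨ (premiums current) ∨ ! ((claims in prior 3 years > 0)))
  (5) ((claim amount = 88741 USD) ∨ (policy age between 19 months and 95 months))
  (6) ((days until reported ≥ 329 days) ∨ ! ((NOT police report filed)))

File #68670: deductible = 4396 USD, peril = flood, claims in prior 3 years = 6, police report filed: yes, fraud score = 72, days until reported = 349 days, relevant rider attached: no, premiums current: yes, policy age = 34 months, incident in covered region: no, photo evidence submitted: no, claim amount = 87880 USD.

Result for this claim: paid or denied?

Paid

Atomic conditions:
  deductible ≤ 9112 USD: 4396 ≤ 9112 is true
  days until reported between 51 days and 228 days: 349 in [51, 228] is false
  peril = flood: flood == flood is true
  incident in covered region: no → false
  relevant rider attached: no → false
  police report filed: yes → true
  photo evidence submitted: no → false
  fraud score ≥ 86: 72 ≥ 86 is false
  premiums current: yes → true
  claims in prior 3 years > 0: 6 > 0 is true
  claim amount = 88741 USD: 87880 == 88741 is false
  policy age between 19 months and 95 months: 34 in [19, 95] is true
  days until reported ≥ 329 days: 349 ≥ 329 is true
  NOT police report filed: yes → false
Combine:
[1] true OR false OR true = true
[2.1] NOT false = true
[2] true OR false = true
[3] true OR false = true
[4.3] NOT true = false
[4] false OR true OR false = true
[5] false OR true = true
[6.2] NOT false = true
[6] true OR true = true
[root] true AND true AND true AND true AND true AND true = true
Overall: true → paid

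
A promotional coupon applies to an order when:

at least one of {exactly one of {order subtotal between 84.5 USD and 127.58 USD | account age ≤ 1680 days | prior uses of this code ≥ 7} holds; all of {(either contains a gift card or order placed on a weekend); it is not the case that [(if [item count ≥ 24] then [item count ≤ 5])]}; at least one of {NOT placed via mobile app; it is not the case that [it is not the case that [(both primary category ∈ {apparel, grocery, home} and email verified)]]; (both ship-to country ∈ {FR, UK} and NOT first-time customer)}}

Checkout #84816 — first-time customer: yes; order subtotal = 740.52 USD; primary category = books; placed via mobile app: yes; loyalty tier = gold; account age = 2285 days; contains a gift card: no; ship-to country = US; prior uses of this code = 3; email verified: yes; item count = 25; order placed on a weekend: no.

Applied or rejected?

Rejected

Atomic conditions:
  order subtotal between 84.5 USD and 127.58 USD: 740.52 in [84.5, 127.58] is false
  account age ≤ 1680 days: 2285 ≤ 1680 is false
  prior uses of this code ≥ 7: 3 ≥ 7 is false
  contains a gift card: no → false
  order placed on a weekend: no → false
  item count ≥ 24: 25 ≥ 24 is true
  item count ≤ 5: 25 ≤ 5 is false
  NOT placed via mobile app: yes → false
  primary category ∈ {apparel, grocery, home}: books is not in the set → false
  email verified: yes → true
  ship-to country ∈ {FR, UK}: US is not in the set → false
  NOT first-time customer: yes → false
Combine:
[1] exactly-one(false, false, false) = false
[2.1] false OR false = false
[2.2.1] true → false = false
[2.2] NOT false = true
[2] false AND true = false
[3.2.1.1] false AND true = false
[3.2.1] NOT false = true
[3.2] NOT true = false
[3.3] false AND false = false
[3] false OR false OR false = false
[root] false OR false OR false = false
Overall: false → rejected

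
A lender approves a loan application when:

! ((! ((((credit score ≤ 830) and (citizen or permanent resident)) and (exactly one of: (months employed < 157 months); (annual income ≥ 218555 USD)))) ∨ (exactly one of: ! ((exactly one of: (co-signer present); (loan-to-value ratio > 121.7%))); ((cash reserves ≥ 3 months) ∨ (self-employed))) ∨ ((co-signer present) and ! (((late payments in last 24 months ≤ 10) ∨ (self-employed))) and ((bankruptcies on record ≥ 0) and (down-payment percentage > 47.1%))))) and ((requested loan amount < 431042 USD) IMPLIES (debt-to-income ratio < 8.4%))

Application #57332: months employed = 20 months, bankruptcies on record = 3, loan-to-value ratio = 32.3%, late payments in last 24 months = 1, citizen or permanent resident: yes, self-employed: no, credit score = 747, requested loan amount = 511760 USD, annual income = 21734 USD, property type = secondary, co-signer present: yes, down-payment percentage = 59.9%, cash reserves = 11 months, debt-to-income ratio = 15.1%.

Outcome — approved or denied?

Atomic conditions:
  credit score ≤ 830: 747 ≤ 830 is true
  citizen or permanent resident: yes → true
  months employed < 157 months: 20 < 157 is true
  annual income ≥ 218555 USD: 21734 ≥ 218555 is false
  co-signer present: yes → true
  loan-to-value ratio > 121.7%: 32.3 > 121.7 is false
  cash reserves ≥ 3 months: 11 ≥ 3 is true
  self-employed: no → false
  late payments in last 24 months ≤ 10: 1 ≤ 10 is true
  bankruptcies on record ≥ 0: 3 ≥ 0 is true
  down-payment percentage > 47.1%: 59.9 > 47.1 is true
  requested loan amount < 431042 USD: 511760 < 431042 is false
  debt-to-income ratio < 8.4%: 15.1 < 8.4 is false
Combine:
[1.1.1.1.1] true AND true = true
[1.1.1.1.2] exactly-one(true, false) = true
[1.1.1.1] true AND true = true
[1.1.1] NOT true = false
[1.1.2.1.1] exactly-one(true, false) = true
[1.1.2.1] NOT true = false
[1.1.2.2] true OR false = true
[1.1.2] exactly-one(false, true) = true
[1.1.3.2.1] true OR false = true
[1.1.3.2] NOT true = false
[1.1.3.3] true AND true = true
[1.1.3] true AND false AND true = false
[1.1] false OR true OR false = true
[1] NOT true = false
[2] false → false (antecedent false ⇒ implication holds) = true
[root] false AND true = false
Overall: false → denied

Denied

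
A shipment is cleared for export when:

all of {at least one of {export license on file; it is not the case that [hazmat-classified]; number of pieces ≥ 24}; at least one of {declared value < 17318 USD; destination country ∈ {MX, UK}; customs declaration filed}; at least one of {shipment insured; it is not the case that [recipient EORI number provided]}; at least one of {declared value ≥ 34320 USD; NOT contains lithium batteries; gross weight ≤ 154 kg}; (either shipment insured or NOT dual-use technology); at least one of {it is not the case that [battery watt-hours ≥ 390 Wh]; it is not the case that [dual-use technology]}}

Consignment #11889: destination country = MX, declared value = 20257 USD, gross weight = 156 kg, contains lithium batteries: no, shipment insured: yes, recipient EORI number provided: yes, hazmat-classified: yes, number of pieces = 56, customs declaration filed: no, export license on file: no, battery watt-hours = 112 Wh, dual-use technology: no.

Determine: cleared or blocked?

Cleared

Atomic conditions:
  export license on file: no → false
  hazmat-classified: yes → true
  number of pieces ≥ 24: 56 ≥ 24 is true
  declared value < 17318 USD: 20257 < 17318 is false
  destination country ∈ {MX, UK}: MX is in the set → true
  customs declaration filed: no → false
  shipment insured: yes → true
  recipient EORI number provided: yes → true
  declared value ≥ 34320 USD: 20257 ≥ 34320 is false
  NOT contains lithium batteries: no → true
  gross weight ≤ 154 kg: 156 ≤ 154 is false
  NOT dual-use technology: no → true
  battery watt-hours ≥ 390 Wh: 112 ≥ 390 is false
  dual-use technology: no → false
Combine:
[1.2] NOT true = false
[1] false OR false OR true = true
[2] false OR true OR false = true
[3.2] NOT true = false
[3] true OR false = true
[4] false OR true OR false = true
[5] true OR true = true
[6.1] NOT false = true
[6.2] NOT false = true
[6] true OR true = true
[root] true AND true AND true AND true AND true AND true = true
Overall: true → cleared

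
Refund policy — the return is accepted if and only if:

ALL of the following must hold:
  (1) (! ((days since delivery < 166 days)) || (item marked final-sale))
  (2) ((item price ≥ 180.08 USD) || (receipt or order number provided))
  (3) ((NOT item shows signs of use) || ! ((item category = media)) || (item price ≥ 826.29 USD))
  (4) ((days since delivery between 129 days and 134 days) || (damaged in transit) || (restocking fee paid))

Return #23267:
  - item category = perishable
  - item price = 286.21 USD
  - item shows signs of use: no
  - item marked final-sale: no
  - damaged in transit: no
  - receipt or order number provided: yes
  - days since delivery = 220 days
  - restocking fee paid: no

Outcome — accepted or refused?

Refused

Atomic conditions:
  days since delivery < 166 days: 220 < 166 is false
  item marked final-sale: no → false
  item price ≥ 180.08 USD: 286.21 ≥ 180.08 is true
  receipt or order number provided: yes → true
  NOT item shows signs of use: no → true
  item category = media: perishable == media is false
  item price ≥ 826.29 USD: 286.21 ≥ 826.29 is false
  days since delivery between 129 days and 134 days: 220 in [129, 134] is false
  damaged in transit: no → false
  restocking fee paid: no → false
Combine:
[1.1] NOT false = true
[1] true OR false = true
[2] true OR true = true
[3.2] NOT false = true
[3] true OR true OR false = true
[4] false OR false OR false = false
[root] true AND true AND true AND false = false
Overall: false → refused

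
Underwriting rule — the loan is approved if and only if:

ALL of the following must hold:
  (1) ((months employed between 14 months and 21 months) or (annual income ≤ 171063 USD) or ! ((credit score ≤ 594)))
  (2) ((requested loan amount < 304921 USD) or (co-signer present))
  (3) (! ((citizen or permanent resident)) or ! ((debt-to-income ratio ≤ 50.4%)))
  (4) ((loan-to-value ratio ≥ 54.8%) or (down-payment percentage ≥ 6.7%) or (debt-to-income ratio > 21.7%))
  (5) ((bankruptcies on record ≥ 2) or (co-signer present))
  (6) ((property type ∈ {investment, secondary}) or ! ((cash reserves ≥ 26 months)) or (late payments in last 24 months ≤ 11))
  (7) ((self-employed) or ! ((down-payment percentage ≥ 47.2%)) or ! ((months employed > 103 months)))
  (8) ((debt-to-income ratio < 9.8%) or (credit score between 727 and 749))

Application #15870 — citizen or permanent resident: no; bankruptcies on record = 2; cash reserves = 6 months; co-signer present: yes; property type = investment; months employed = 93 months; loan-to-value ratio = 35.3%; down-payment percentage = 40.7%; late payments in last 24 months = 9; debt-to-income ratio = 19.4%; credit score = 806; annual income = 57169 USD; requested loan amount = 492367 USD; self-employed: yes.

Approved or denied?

Denied

Atomic conditions:
  months employed between 14 months and 21 months: 93 in [14, 21] is false
  annual income ≤ 171063 USD: 57169 ≤ 171063 is true
  credit score ≤ 594: 806 ≤ 594 is false
  requested loan amount < 304921 USD: 492367 < 304921 is false
  co-signer present: yes → true
  citizen or permanent resident: no → false
  debt-to-income ratio ≤ 50.4%: 19.4 ≤ 50.4 is true
  loan-to-value ratio ≥ 54.8%: 35.3 ≥ 54.8 is false
  down-payment percentage ≥ 6.7%: 40.7 ≥ 6.7 is true
  debt-to-income ratio > 21.7%: 19.4 > 21.7 is false
  bankruptcies on record ≥ 2: 2 ≥ 2 is true
  property type ∈ {investment, secondary}: investment is in the set → true
  cash reserves ≥ 26 months: 6 ≥ 26 is false
  late payments in last 24 months ≤ 11: 9 ≤ 11 is true
  self-employed: yes → true
  down-payment percentage ≥ 47.2%: 40.7 ≥ 47.2 is false
  months employed > 103 months: 93 > 103 is false
  debt-to-income ratio < 9.8%: 19.4 < 9.8 is false
  credit score between 727 and 749: 806 in [727, 749] is false
Combine:
[1.3] NOT false = true
[1] false OR true OR true = true
[2] false OR true = true
[3.1] NOT false = true
[3.2] NOT true = false
[3] true OR false = true
[4] false OR true OR false = true
[5] true OR true = true
[6.2] NOT false = true
[6] true OR true OR true = true
[7.2] NOT false = true
[7.3] NOT false = true
[7] true OR true OR true = true
[8] false OR false = false
[root] true AND true AND true AND true AND true AND true AND true AND false = false
Overall: false → denied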